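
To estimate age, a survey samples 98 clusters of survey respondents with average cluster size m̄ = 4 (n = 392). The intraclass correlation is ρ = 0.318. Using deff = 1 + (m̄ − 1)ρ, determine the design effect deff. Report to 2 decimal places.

1.95

deff = 1 + (4 − 1)·0.318 = 1 + 0.954 = 1.954.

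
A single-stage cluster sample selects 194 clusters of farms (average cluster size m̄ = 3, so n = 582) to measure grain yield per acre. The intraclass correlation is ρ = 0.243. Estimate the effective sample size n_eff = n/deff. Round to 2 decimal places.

391.66

deff = 1 + (3 − 1)·0.243 = 1 + 0.486 = 1.486.
n_eff = 582 / 1.486 = 391.66.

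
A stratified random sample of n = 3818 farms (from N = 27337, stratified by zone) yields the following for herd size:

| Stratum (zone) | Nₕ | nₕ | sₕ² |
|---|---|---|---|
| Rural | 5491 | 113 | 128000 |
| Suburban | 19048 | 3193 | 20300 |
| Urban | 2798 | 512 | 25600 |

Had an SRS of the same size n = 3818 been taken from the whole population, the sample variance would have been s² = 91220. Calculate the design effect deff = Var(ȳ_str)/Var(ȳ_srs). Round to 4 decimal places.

2.3234

Var(ȳ_str) = Σ Wₕ²(1−fₕ)sₕ²/nₕ with Wₕ = Nₕ/27337:
  Rural: (5491/27337)²·(1−113/5491)·128000/113 = 44.761235
  Suburban: (19048/27337)²·(1−3193/19048)·20300/3193 = 2.5692777
  Urban: (2798/27337)²·(1−512/2798)·25600/512 = 0.42794922
  → Var(ȳ_str) = 47.758462.
Var(ȳ_srs) = (1 − 3818/27337)·91220/3818 = 20.555221.
deff = 47.758462 / 20.555221 = 2.3234.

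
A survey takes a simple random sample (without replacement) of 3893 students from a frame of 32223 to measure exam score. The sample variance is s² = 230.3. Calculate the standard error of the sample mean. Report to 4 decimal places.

0.2281

Under SRS without replacement, Var(ȳ) = (1 − f)·s²/n with f = n/N = 3893/32223 = 0.12081433.
Var(ȳ) = (1 − 0.12081433)·230.3/3893 = 0.87918567·0.059157462 = 0.052010393.
SE(ȳ) = √(0.052010393) = 0.2281.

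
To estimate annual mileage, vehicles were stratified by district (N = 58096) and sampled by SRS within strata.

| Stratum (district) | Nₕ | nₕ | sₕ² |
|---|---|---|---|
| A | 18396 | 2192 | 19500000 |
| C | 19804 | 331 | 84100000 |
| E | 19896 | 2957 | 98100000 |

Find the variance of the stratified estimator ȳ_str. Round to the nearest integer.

Var(ȳ_str) = Σₕ Wₕ²(1 − fₕ)sₕ²/nₕ with Wₕ = Nₕ/N, N = 58096.
A: Wₕ = 0.31664831; term = 0.31664831²·(1 − 0.11915634)·19500000/2192 = 785.68278.
C: Wₕ = 0.34088405; term = 0.34088405²·(1 − 0.01671380)·84100000/331 = 29030.955.
E: Wₕ = 0.34246764; term = 0.34246764²·(1 − 0.14862284)·98100000/2957 = 3312.6745.
Sum = 33129.312.

33129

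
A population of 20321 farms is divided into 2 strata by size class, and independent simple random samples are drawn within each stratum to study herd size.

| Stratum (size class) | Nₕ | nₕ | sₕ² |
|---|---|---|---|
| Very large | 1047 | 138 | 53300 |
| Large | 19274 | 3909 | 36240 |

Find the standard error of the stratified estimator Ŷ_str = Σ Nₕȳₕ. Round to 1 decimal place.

55795.3

Var(Ŷ_str) = Σₕ Nₕ²(1 − fₕ)sₕ²/nₕ.
Very large: 1047²·(1 − 138/1047)·53300/138 = 3.6758577 × 10^8.
Large: 19274²·(1 − 3909/19274)·36240/3909 = 2.7455347 × 10^9.
Sum = 3.1131205 × 10^9.
SE = √(3.1131205 × 10^9) = 55795.3.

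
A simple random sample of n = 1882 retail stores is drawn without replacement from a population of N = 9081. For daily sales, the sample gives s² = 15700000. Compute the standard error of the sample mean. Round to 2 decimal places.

Under SRS without replacement, Var(ȳ) = (1 − f)·s²/n with f = n/N = 1882/9081 = 0.20724590.
Var(ȳ) = (1 − 0.20724590)·15700000/1882 = 0.79275410·8342.1892 = 6613.3047.
SE(ȳ) = √(6613.3047) = 81.32.

81.32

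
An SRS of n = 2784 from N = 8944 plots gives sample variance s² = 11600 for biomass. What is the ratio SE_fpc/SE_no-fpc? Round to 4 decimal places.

f = n/N = 2784/8944 = 0.31127013.
SE_no-fpc = √(s²/n) = 2.0412415; SE_fpc = √((1−f)s²/n) = 1.6940212.
Ratio = √(1−f) = 0.82989751.

0.8299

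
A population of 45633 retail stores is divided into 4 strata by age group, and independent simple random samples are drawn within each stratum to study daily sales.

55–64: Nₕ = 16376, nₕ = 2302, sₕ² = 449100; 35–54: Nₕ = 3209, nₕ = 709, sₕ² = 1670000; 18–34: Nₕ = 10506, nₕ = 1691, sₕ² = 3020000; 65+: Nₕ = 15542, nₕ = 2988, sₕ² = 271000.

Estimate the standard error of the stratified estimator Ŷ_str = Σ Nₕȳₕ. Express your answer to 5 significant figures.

Var(Ŷ_str) = Σₕ Nₕ²(1 − fₕ)sₕ²/nₕ.
55–64: 16376²·(1 − 2302/16376)·449100/2302 = 4.4963811 × 10^10.
35–54: 3209²·(1 − 709/3209)·1670000/709 = 1.8896439 × 10^10.
18–34: 10506²·(1 − 1691/10506)·3020000/1691 = 1.6539526 × 10^11.
65+: 15542²·(1 − 2988/15542)·271000/2988 = 1.7696107 × 10^10.
Sum = 2.4695162 × 10^11.
SE = √(2.4695162 × 10^11) = 496940.

496940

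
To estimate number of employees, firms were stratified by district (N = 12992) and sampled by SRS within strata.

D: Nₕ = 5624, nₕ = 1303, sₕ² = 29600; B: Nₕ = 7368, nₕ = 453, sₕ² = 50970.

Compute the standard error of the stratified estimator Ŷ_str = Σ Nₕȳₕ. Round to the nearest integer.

79276

Var(Ŷ_str) = Σₕ Nₕ²(1 − fₕ)sₕ²/nₕ.
D: 5624²·(1 − 1303/5624)·29600/1303 = 5.5204804 × 10^8.
B: 7368²·(1 − 453/7368)·50970/453 = 5.732687 × 10^9.
Sum = 6.284735 × 10^9.
SE = √(6.284735 × 10^9) = 79276.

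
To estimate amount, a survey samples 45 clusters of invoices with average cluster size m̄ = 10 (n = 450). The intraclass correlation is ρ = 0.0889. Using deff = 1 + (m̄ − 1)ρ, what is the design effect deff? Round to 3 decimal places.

1.800

deff = 1 + (10 − 1)·0.0889 = 1 + 0.8001 = 1.8001.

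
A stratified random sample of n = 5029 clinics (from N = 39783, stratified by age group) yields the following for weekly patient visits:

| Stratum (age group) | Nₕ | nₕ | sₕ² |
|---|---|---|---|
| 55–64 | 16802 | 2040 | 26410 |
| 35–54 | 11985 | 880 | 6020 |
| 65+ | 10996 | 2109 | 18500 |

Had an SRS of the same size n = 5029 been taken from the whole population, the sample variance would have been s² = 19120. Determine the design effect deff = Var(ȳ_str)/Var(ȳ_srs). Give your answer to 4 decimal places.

0.9471

Var(ȳ_str) = Σ Wₕ²(1−fₕ)sₕ²/nₕ with Wₕ = Nₕ/39783:
  55–64: (16802/39783)²·(1−2040/16802)·26410/2040 = 2.0288473
  35–54: (11985/39783)²·(1−880/11985)·6020/880 = 0.57527481
  65+: (10996/39783)²·(1−2109/10996)·18500/2109 = 0.54161415
  → Var(ȳ_str) = 3.1457363.
Var(ȳ_srs) = (1 − 5029/39783)·19120/5029 = 3.3213414.
deff = 3.1457363 / 3.3213414 = 0.9471.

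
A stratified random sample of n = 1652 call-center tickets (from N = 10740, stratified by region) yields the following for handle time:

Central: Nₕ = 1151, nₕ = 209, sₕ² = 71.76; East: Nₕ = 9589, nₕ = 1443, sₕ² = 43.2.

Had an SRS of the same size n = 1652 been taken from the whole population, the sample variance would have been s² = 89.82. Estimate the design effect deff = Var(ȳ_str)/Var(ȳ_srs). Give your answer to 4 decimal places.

Var(ȳ_str) = Σ Wₕ²(1−fₕ)sₕ²/nₕ with Wₕ = Nₕ/10740:
  Central: (1151/10740)²·(1−209/1151)·71.76/209 = 0.0032274075
  East: (9589/10740)²·(1−1443/9589)·43.2/1443 = 0.020273399
  → Var(ȳ_str) = 0.023500807.
Var(ȳ_srs) = (1 − 1652/10740)·89.82/1652 = 0.046007332.
deff = 0.023500807 / 0.046007332 = 0.5108.

0.5108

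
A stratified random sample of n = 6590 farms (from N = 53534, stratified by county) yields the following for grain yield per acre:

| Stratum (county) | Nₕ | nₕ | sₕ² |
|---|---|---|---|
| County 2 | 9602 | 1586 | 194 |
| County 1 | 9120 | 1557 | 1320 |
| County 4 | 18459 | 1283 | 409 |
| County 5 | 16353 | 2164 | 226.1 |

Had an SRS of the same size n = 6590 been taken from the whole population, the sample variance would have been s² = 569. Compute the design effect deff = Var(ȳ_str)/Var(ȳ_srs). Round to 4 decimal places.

Var(ȳ_str) = Σ Wₕ²(1−fₕ)sₕ²/nₕ with Wₕ = Nₕ/53534:
  County 2: (9602/53534)²·(1−1586/9602)·194/1586 = 0.0032851754
  County 1: (9120/53534)²·(1−1557/9120)·1320/1557 = 0.020403979
  County 4: (18459/53534)²·(1−1283/18459)·409/1283 = 0.035266914
  County 5: (16353/53534)²·(1−2164/16353)·226.1/2164 = 0.008459275
  → Var(ȳ_str) = 0.067415343.
Var(ȳ_srs) = (1 − 6590/53534)·569/6590 = 0.075714185.
deff = 0.067415343 / 0.075714185 = 0.8904.

0.8904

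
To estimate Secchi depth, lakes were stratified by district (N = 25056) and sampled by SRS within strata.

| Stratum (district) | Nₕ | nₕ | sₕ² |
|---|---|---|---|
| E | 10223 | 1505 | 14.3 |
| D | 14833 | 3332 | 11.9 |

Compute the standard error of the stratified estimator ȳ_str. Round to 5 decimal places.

Var(ȳ_str) = Σₕ Wₕ²(1 − fₕ)sₕ²/nₕ with Wₕ = Nₕ/N, N = 25056.
E: Wₕ = 0.40800607; term = 0.40800607²·(1 − 0.14721706)·14.3/1505 = 0.0013488737.
D: Wₕ = 0.59199393; term = 0.59199393²·(1 − 0.22463426)·11.9/3332 = 9.7047218 × 10^-4.
Sum = 0.0023193459.
SE = √(0.0023193459) = 0.04816.

0.04816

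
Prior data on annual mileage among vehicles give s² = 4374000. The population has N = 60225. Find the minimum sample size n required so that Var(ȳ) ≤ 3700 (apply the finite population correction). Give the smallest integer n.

1160

Without fpc, n₀ = s²/D = 4374000/3700 = 1182.1622.
With fpc, (1 − n/N)·s²/n ≤ D requires n ≥ n₀/(1 + n₀/N) = 1182.1622/(1 + 1182.1622/60225) = 1159.4041.
Rounding up, n = 1160.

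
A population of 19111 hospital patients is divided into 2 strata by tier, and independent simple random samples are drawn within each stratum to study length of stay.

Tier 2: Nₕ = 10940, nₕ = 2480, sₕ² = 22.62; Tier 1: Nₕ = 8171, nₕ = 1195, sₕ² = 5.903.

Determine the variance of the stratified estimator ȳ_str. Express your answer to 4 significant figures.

Var(ȳ_str) = Σₕ Wₕ²(1 − fₕ)sₕ²/nₕ with Wₕ = Nₕ/N, N = 19111.
Tier 2: Wₕ = 0.57244519; term = 0.57244519²·(1 − 0.22669104)·22.62/2480 = 0.0023113291.
Tier 1: Wₕ = 0.42755481; term = 0.42755481²·(1 − 0.14624893)·5.903/1195 = 7.709385 × 10^-4.
Sum = 0.0030822676.

0.003082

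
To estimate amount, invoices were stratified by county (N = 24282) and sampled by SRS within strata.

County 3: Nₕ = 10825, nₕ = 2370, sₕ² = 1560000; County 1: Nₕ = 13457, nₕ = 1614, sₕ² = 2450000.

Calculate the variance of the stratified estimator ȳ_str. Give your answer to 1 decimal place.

512.5

Var(ȳ_str) = Σₕ Wₕ²(1 − fₕ)sₕ²/nₕ with Wₕ = Nₕ/N, N = 24282.
County 3: Wₕ = 0.44580348; term = 0.44580348²·(1 − 0.21893764)·1560000/2370 = 102.17599.
County 1: Wₕ = 0.55419652; term = 0.55419652²·(1 − 0.11993758)·2450000/1614 = 410.30199.
Sum = 512.47798.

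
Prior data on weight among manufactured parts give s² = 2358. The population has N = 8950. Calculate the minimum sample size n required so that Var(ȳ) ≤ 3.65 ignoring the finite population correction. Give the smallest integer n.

Without fpc, n₀ = s²/D = 2358/3.65 = 646.0274.
Rounding up, n = 647.

647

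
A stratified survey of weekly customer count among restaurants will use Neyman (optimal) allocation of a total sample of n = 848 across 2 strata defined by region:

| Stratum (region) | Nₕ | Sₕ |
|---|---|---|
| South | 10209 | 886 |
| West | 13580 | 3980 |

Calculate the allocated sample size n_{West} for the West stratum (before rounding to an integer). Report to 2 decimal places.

726.43

Neyman allocation: nₕ = n·NₕSₕ / Σⱼ NⱼSⱼ.
Σ NⱼSⱼ = 10209·886 + 13580·3980 = 6.3093574 × 10^7.
n_{West} = 848·13580·3980 / (6.3093574 × 10^7) = 726.43.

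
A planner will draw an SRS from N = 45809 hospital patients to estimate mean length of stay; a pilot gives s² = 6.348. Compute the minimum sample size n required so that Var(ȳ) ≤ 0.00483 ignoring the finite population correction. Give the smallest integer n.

1315

Without fpc, n₀ = s²/D = 6.348/0.00483 = 1314.2857.
Rounding up, n = 1315.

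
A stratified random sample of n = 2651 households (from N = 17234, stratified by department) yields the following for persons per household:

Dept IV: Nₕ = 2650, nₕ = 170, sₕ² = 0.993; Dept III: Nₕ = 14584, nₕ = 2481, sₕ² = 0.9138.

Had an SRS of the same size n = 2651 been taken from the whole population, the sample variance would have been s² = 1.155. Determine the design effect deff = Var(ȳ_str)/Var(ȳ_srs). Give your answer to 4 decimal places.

Var(ȳ_str) = Σ Wₕ²(1−fₕ)sₕ²/nₕ with Wₕ = Nₕ/17234:
  Dept IV: (2650/17234)²·(1−170/2650)·0.993/170 = 1.2924856 × 10^-4
  Dept III: (14584/17234)²·(1−2481/14584)·0.9138/2481 = 2.1888797 × 10^-4
  → Var(ȳ_str) = 3.4813653 × 10^-4.
Var(ȳ_srs) = (1 − 2651/17234)·1.155/2651 = 3.6866596 × 10^-4.
deff = (3.4813653 × 10^-4) / (3.6866596 × 10^-4) = 0.9443.

0.9443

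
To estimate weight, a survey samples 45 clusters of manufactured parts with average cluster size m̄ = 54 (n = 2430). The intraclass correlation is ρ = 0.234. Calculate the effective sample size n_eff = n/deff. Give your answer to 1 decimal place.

deff = 1 + (54 − 1)·0.234 = 1 + 12.402 = 13.402.
n_eff = 2430 / 13.402 = 181.3.

181.3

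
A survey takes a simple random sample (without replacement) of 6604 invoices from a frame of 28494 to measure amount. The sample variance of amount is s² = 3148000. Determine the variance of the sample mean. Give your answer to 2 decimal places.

Under SRS without replacement, Var(ȳ) = (1 − f)·s²/n with f = n/N = 6604/28494 = 0.23176809.
Var(ȳ) = (1 − 0.23176809)·3148000/6604 = 0.76823191·476.6808 = 366.2014.

366.20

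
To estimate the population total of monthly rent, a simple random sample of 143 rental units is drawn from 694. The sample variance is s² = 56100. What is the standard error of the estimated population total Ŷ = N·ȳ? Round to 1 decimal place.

Var(Ŷ) = N²·Var(ȳ) = N²·(1 − n/N)·s²/n.
f = 143/694 = 0.20605187; Var(ȳ) = 0.79394813·56100/143 = 311.47196.
Var(Ŷ) = 694² · 311.47196 = 1.5001611 × 10^8.
SE(Ŷ) = √(1.5001611 × 10^8) = 12248.1.

12248.1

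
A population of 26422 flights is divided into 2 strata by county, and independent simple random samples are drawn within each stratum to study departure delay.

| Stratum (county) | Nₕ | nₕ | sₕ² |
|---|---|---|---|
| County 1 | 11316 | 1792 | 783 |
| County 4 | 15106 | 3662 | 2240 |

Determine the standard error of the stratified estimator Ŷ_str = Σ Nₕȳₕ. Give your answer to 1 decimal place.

Var(Ŷ_str) = Σₕ Nₕ²(1 − fₕ)sₕ²/nₕ.
County 1: 11316²·(1 − 1792/11316)·783/1792 = 4.7090801 × 10^7.
County 4: 15106²·(1 − 3662/15106)·2240/3662 = 1.0574431 × 10^8.
Sum = 1.5283511 × 10^8.
SE = √(1.5283511 × 10^8) = 12362.6.

12362.6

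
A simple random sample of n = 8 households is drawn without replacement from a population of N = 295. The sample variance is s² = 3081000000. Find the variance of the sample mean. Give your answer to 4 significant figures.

Under SRS without replacement, Var(ȳ) = (1 − f)·s²/n with f = n/N = 8/295 = 0.02711864.
Var(ȳ) = (1 − 0.02711864)·3081000000/8 = 0.97288136·3.85125 × 10^8 = 3.7468093 × 10^8.

3.747 × 10^8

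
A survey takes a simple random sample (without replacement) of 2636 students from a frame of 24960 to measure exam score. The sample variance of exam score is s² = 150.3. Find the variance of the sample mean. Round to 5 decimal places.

Under SRS without replacement, Var(ȳ) = (1 − f)·s²/n with f = n/N = 2636/24960 = 0.10560897.
Var(ȳ) = (1 − 0.10560897)·150.3/2636 = 0.89439103·0.057018209 = 0.050996575.

0.05100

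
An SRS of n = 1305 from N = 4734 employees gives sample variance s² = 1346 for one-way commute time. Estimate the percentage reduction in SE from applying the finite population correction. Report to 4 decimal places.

f = n/N = 1305/4734 = 0.27566540.
SE_no-fpc = √(s²/n) = 1.0155873; SE_fpc = √((1−f)s²/n) = 0.86434453.
Ratio = √(1−f) = 0.85107849. Reduction = 100·(1 − 0.85107849) = 14.8922%.

14.8922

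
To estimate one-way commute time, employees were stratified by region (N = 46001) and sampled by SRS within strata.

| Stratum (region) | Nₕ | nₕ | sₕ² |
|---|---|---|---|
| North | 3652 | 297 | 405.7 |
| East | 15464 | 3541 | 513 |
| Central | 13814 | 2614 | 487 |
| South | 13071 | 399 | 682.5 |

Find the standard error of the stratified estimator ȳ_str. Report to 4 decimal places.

Var(ȳ_str) = Σₕ Wₕ²(1 − fₕ)sₕ²/nₕ with Wₕ = Nₕ/N, N = 46001.
North: Wₕ = 0.07938958; term = 0.07938958²·(1 − 0.08132530)·405.7/297 = 0.0079092865.
East: Wₕ = 0.33616661; term = 0.33616661²·(1 − 0.22898345)·513/3541 = 0.012623049.
Central: Wₕ = 0.30029782; term = 0.30029782²·(1 − 0.18922832)·487/2614 = 0.013621543.
South: Wₕ = 0.28414600; term = 0.28414600²·(1 − 0.03052559)·682.5/399 = 0.13389032.
Sum = 0.1680442.
SE = √(0.1680442) = 0.4099.

0.4099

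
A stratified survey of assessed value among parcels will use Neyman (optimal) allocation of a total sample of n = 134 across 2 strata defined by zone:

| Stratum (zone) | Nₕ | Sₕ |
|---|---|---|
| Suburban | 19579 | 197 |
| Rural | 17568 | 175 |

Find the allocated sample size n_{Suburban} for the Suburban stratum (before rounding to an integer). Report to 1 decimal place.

Neyman allocation: nₕ = n·NₕSₕ / Σⱼ NⱼSⱼ.
Σ NⱼSⱼ = 19579·197 + 17568·175 = 6.931463 × 10^6.
n_{Suburban} = 134·19579·197 / (6.931463 × 10^6) = 74.6.

74.6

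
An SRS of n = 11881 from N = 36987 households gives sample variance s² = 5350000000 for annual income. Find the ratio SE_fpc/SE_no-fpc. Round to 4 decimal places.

0.8239

f = n/N = 11881/36987 = 0.32122097.
SE_no-fpc = √(s²/n) = 671.04307; SE_fpc = √((1−f)s²/n) = 552.85928.
Ratio = √(1−f) = 0.82388047.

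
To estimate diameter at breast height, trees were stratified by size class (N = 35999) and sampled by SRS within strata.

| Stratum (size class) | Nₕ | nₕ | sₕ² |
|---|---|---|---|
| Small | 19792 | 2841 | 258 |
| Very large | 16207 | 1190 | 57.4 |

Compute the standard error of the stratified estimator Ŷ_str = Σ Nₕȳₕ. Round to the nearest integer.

Var(Ŷ_str) = Σₕ Nₕ²(1 − fₕ)sₕ²/nₕ.
Small: 19792²·(1 − 2841/19792)·258/2841 = 3.0467266 × 10^7.
Very large: 16207²·(1 − 1190/16207)·57.4/1190 = 1.1739531 × 10^7.
Sum = 4.2206797 × 10^7.
SE = √(4.2206797 × 10^7) = 6497.

6497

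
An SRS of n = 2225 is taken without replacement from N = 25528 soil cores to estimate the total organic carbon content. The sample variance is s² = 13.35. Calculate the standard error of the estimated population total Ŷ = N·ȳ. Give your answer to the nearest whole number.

1889

Var(Ŷ) = N²·Var(ȳ) = N²·(1 − n/N)·s²/n.
f = 2225/25528 = 0.08715920; Var(ȳ) = 0.91284080·13.35/2225 = 0.0054770448.
Var(Ŷ) = 25528² · 0.0054770448 = 3.5692739 × 10^6.
SE(Ŷ) = √(3.5692739 × 10^6) = 1889.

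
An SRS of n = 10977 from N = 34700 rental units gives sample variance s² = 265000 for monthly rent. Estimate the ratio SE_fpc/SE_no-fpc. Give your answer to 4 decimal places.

0.8268

f = n/N = 10977/34700 = 0.31634006.
SE_no-fpc = √(s²/n) = 4.9133885; SE_fpc = √((1−f)s²/n) = 4.0625729.
Ratio = √(1−f) = 0.82683731.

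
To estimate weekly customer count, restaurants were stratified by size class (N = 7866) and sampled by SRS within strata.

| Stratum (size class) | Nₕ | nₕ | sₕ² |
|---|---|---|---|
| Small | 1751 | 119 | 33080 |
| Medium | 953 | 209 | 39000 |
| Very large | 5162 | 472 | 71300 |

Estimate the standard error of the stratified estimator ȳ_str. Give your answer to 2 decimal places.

8.61

Var(ȳ_str) = Σₕ Wₕ²(1 − fₕ)sₕ²/nₕ with Wₕ = Nₕ/N, N = 7866.
Small: Wₕ = 0.22260361; term = 0.22260361²·(1 − 0.06796117)·33080/119 = 12.838579.
Medium: Wₕ = 0.12115434; term = 0.12115434²·(1 − 0.21930745)·39000/209 = 2.1383376.
Very large: Wₕ = 0.65624205; term = 0.65624205²·(1 − 0.09143743)·71300/472 = 59.105853.
Sum = 74.08277.
SE = √(74.08277) = 8.61.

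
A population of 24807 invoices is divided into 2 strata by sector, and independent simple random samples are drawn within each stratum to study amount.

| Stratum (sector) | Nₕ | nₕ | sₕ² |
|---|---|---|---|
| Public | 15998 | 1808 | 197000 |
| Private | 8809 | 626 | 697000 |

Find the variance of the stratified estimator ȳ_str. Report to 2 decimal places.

Var(ȳ_str) = Σₕ Wₕ²(1 − fₕ)sₕ²/nₕ with Wₕ = Nₕ/N, N = 24807.
Public: Wₕ = 0.64489862; term = 0.64489862²·(1 − 0.11301413)·197000/1808 = 40.194571.
Private: Wₕ = 0.35510138; term = 0.35510138²·(1 − 0.07106368)·697000/626 = 130.42148.
Sum = 170.61605.

170.62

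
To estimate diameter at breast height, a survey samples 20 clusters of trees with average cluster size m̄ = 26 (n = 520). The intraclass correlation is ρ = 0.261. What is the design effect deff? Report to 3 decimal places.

7.525

deff = 1 + (26 − 1)·0.261 = 1 + 6.525 = 7.525.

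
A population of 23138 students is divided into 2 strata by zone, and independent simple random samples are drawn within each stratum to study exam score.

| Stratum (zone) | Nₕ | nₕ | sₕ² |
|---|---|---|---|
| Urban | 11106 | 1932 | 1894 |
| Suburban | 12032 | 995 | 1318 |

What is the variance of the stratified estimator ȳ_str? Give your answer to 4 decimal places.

Var(ȳ_str) = Σₕ Wₕ²(1 − fₕ)sₕ²/nₕ with Wₕ = Nₕ/N, N = 23138.
Urban: Wₕ = 0.47998963; term = 0.47998963²·(1 − 0.17396002)·1894/1932 = 0.1865682.
Suburban: Wₕ = 0.52001037; term = 0.52001037²·(1 − 0.08269614)·1318/995 = 0.32857125.
Sum = 0.51513945.

0.5151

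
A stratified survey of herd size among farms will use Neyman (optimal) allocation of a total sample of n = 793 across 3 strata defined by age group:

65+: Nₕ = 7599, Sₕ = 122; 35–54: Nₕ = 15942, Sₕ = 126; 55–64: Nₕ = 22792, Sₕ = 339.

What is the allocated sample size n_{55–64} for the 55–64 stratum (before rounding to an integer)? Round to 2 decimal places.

Neyman allocation: nₕ = n·NₕSₕ / Σⱼ NⱼSⱼ.
Σ NⱼSⱼ = 7599·122 + 15942·126 + 22792·339 = 1.0662258 × 10^7.
n_{55–64} = 793·22792·339 / (1.0662258 × 10^7) = 574.65.

574.65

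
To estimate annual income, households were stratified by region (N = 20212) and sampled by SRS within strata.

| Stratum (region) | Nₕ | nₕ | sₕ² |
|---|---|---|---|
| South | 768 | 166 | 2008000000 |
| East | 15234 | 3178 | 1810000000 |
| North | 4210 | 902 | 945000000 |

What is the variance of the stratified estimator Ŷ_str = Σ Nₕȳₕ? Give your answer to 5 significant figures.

1.2479 × 10^14

Var(Ŷ_str) = Σₕ Nₕ²(1 − fₕ)sₕ²/nₕ.
South: 768²·(1 − 166/768)·2008000000/166 = 5.5925945 × 10^12.
East: 15234²·(1 − 3178/15234)·1810000000/3178 = 1.0460245 × 10^14.
North: 4210²·(1 − 902/4210)·945000000/902 = 1.459059 × 10^13.
Sum = 1.2478563 × 10^14.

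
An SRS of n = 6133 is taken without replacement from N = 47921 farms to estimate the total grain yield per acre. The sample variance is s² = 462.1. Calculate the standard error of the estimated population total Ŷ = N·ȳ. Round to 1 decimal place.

12283.4

Var(Ŷ) = N²·Var(ȳ) = N²·(1 − n/N)·s²/n.
f = 6133/47921 = 0.12798147; Var(ȳ) = 0.87201853·462.1/6133 = 0.065703532.
Var(Ŷ) = 47921² · 0.065703532 = 1.5088305 × 10^8.
SE(Ŷ) = √(1.5088305 × 10^8) = 12283.4.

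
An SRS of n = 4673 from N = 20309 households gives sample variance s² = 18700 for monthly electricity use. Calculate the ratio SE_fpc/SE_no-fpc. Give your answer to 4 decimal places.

0.8774

f = n/N = 4673/20309 = 0.23009503.
SE_no-fpc = √(s²/n) = 2.0004279; SE_fpc = √((1−f)s²/n) = 1.7552601.
Ratio = √(1−f) = 0.87744229.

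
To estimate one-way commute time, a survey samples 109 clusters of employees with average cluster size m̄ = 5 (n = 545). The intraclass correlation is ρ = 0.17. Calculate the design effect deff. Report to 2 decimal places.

deff = 1 + (5 − 1)·0.17 = 1 + 0.68 = 1.68.

1.68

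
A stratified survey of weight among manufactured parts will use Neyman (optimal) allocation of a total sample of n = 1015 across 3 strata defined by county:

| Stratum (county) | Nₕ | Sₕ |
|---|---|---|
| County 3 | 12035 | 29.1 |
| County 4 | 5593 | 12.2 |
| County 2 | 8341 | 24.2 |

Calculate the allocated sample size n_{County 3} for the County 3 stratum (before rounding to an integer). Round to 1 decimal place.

Neyman allocation: nₕ = n·NₕSₕ / Σⱼ NⱼSⱼ.
Σ NⱼSⱼ = 12035·29.1 + 5593·12.2 + 8341·24.2 = 620305.3.
n_{County 3} = 1015·12035·29.1 / 620305.3 = 573.1.

573.1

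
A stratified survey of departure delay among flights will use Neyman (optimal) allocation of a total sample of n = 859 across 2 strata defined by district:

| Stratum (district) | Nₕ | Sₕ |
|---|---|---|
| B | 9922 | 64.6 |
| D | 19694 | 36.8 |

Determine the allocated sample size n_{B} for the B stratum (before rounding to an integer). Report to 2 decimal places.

Neyman allocation: nₕ = n·NₕSₕ / Σⱼ NⱼSⱼ.
Σ NⱼSⱼ = 9922·64.6 + 19694·36.8 = 1.3657004 × 10^6.
n_{B} = 859·9922·64.6 / (1.3657004 × 10^6) = 403.15.

403.15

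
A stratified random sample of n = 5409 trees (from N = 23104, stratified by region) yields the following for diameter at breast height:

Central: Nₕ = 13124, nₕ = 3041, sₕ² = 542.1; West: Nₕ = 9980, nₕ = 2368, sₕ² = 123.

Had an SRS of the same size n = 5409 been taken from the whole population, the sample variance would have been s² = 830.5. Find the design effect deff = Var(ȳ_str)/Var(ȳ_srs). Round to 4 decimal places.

Var(ȳ_str) = Σ Wₕ²(1−fₕ)sₕ²/nₕ with Wₕ = Nₕ/23104:
  Central: (13124/23104)²·(1−3041/13124)·542.1/3041 = 0.044192098
  West: (9980/23104)²·(1−2368/9980)·123/2368 = 0.0073922796
  → Var(ȳ_str) = 0.051584378.
Var(ȳ_srs) = (1 − 5409/23104)·830.5/5409 = 0.11759424.
deff = 0.051584378 / 0.11759424 = 0.4387.

0.4387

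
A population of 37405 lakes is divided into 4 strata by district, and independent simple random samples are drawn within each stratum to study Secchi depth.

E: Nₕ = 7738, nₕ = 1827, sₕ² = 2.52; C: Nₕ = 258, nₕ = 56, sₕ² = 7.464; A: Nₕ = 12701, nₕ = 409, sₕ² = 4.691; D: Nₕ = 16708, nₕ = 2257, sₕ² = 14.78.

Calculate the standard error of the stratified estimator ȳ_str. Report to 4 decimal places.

Var(ȳ_str) = Σₕ Wₕ²(1 − fₕ)sₕ²/nₕ with Wₕ = Nₕ/N, N = 37405.
E: Wₕ = 0.20687074; term = 0.20687074²·(1 − 0.23610752)·2.52/1827 = 4.5091259 × 10^-5.
C: Wₕ = 0.00689747; term = 0.00689747²·(1 − 0.21705426)·7.464/56 = 4.9647269 × 10^-6.
A: Wₕ = 0.33955354; term = 0.33955354²·(1 − 0.03220219)·4.691/409 = 0.0012798034.
D: Wₕ = 0.44667825; term = 0.44667825²·(1 − 0.13508499)·14.78/2257 = 0.0011300715.
Sum = 0.0024599309.
SE = √(0.0024599309) = 0.0496.

0.0496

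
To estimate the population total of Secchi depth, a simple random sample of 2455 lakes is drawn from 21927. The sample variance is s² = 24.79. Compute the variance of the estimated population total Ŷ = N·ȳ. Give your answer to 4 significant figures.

Var(Ŷ) = N²·Var(ȳ) = N²·(1 − n/N)·s²/n.
f = 2455/21927 = 0.11196242; Var(ȳ) = 0.88803758·24.79/2455 = 0.0089671901.
Var(Ŷ) = 21927² · 0.0089671901 = 4.3113652 × 10^6.

4.311 × 10^6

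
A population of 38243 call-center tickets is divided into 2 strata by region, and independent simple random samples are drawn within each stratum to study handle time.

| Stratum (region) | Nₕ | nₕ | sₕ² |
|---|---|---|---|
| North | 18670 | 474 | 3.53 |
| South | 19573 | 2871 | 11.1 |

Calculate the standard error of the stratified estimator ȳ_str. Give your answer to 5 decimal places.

Var(ȳ_str) = Σₕ Wₕ²(1 − fₕ)sₕ²/nₕ with Wₕ = Nₕ/N, N = 38243.
North: Wₕ = 0.48819392; term = 0.48819392²·(1 − 0.02538832)·3.53/474 = 0.001729867.
South: Wₕ = 0.51180608; term = 0.51180608²·(1 − 0.14668165)·11.1/2871 = 8.6419501 × 10^-4.
Sum = 0.002594062.
SE = √(0.002594062) = 0.05093.

0.05093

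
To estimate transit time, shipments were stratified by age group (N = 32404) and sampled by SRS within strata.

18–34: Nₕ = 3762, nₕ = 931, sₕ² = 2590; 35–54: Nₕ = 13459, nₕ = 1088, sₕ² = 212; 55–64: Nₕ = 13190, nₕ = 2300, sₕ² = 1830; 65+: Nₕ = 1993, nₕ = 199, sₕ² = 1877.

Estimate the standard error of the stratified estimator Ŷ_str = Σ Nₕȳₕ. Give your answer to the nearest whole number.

14494

Var(Ŷ_str) = Σₕ Nₕ²(1 − fₕ)sₕ²/nₕ.
18–34: 3762²·(1 − 931/3762)·2590/931 = 2.9628437 × 10^7.
35–54: 13459²·(1 − 1088/13459)·212/1088 = 3.2443266 × 10^7.
55–64: 13190²·(1 − 2300/13190)·1830/2300 = 1.1428676 × 10^8.
65+: 1993²·(1 − 199/1993)·1877/199 = 3.3724144 × 10^7.
Sum = 2.1008261 × 10^8.
SE = √(2.1008261 × 10^8) = 14494.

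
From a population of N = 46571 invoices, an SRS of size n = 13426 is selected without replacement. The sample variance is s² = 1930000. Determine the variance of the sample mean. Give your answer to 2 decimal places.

102.31

Under SRS without replacement, Var(ȳ) = (1 − f)·s²/n with f = n/N = 13426/46571 = 0.28829100.
Var(ȳ) = (1 − 0.28829100)·1930000/13426 = 0.71170900·143.75093 = 102.30883.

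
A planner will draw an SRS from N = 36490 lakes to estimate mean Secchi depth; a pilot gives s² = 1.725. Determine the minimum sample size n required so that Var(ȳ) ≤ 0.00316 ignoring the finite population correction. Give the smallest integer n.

546

Without fpc, n₀ = s²/D = 1.725/0.00316 = 545.8861.
Rounding up, n = 546.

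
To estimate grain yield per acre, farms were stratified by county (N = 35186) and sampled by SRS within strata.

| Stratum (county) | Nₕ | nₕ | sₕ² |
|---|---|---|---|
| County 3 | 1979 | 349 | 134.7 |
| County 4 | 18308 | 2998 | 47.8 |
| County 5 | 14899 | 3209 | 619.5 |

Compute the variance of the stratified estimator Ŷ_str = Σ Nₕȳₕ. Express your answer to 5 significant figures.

Var(Ŷ_str) = Σₕ Nₕ²(1 − fₕ)sₕ²/nₕ.
County 3: 1979²·(1 − 349/1979)·134.7/349 = 1.2450178 × 10^6.
County 4: 18308²·(1 − 2998/18308)·47.8/2998 = 4.4690207 × 10^6.
County 5: 14899²·(1 − 3209/14899)·619.5/3209 = 3.3623524 × 10^7.
Sum = 3.9337563 × 10^7.

3.9338 × 10^7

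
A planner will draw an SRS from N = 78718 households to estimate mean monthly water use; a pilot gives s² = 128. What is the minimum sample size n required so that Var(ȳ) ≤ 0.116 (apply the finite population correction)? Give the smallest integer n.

1089

Without fpc, n₀ = s²/D = 128/0.116 = 1103.4483.
With fpc, (1 − n/N)·s²/n ≤ D requires n ≥ n₀/(1 + n₀/N) = 1103.4483/(1 + 1103.4483/78718) = 1088.1943.
Rounding up, n = 1089.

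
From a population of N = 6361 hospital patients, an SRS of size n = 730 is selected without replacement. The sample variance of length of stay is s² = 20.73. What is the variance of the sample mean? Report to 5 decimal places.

Under SRS without replacement, Var(ȳ) = (1 − f)·s²/n with f = n/N = 730/6361 = 0.11476183.
Var(ȳ) = (1 − 0.11476183)·20.73/730 = 0.88523817·0.02839726 = 0.025138339.

0.02514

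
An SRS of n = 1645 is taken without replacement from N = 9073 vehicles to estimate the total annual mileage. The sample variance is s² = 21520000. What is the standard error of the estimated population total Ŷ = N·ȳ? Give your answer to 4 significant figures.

Var(Ŷ) = N²·Var(ȳ) = N²·(1 − n/N)·s²/n.
f = 1645/9073 = 0.18130718; Var(ȳ) = 0.81869282·21520000/1645 = 10710.194.
Var(Ŷ) = 9073² · 10710.194 = 8.8165598 × 10^11.
SE(Ŷ) = √(8.8165598 × 10^11) = 939000.

939000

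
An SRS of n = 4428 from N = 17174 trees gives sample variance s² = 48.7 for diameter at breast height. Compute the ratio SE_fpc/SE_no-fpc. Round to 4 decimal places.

f = n/N = 4428/17174 = 0.25783161.
SE_no-fpc = √(s²/n) = 0.10487227; SE_fpc = √((1−f)s²/n) = 0.090346618.
Ratio = √(1−f) = 0.86149196.

0.8615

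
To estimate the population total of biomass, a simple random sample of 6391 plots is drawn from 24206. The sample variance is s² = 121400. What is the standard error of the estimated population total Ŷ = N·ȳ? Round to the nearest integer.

Var(Ŷ) = N²·Var(ȳ) = N²·(1 − n/N)·s²/n.
f = 6391/24206 = 0.26402545; Var(ȳ) = 0.73597455·121400/6391 = 13.980177.
Var(Ŷ) = 24206² · 13.980177 = 8.1914112 × 10^9.
SE(Ŷ) = √(8.1914112 × 10^9) = 90506.

90506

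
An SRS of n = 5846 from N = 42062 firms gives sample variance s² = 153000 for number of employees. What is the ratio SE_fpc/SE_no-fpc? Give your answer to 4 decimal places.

0.9279

f = n/N = 5846/42062 = 0.13898531.
SE_no-fpc = √(s²/n) = 5.1158324; SE_fpc = √((1−f)s²/n) = 4.7470258.
Ratio = √(1−f) = 0.92790877.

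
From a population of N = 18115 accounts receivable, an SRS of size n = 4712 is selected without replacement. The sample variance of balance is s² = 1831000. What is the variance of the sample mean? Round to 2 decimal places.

287.51

Under SRS without replacement, Var(ȳ) = (1 − f)·s²/n with f = n/N = 4712/18115 = 0.26011593.
Var(ȳ) = (1 − 0.26011593)·1831000/4712 = 0.73988407·388.58234 = 287.50589.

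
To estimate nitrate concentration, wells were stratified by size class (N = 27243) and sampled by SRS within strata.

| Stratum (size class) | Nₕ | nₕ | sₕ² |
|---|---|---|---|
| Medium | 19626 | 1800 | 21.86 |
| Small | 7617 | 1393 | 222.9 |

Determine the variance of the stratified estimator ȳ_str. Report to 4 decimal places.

Var(ȳ_str) = Σₕ Wₕ²(1 − fₕ)sₕ²/nₕ with Wₕ = Nₕ/N, N = 27243.
Medium: Wₕ = 0.72040524; term = 0.72040524²·(1 − 0.09171507)·21.86/1800 = 0.00572471.
Small: Wₕ = 0.27959476; term = 0.27959476²·(1 − 0.18288040)·222.9/1393 = 0.010221218.
Sum = 0.015945928.

0.0159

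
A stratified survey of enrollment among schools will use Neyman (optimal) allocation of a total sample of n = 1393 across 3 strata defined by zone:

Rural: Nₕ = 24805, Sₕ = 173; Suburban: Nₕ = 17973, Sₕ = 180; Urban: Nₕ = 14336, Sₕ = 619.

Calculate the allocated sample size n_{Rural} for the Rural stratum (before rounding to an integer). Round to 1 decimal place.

364.5

Neyman allocation: nₕ = n·NₕSₕ / Σⱼ NⱼSⱼ.
Σ NⱼSⱼ = 24805·173 + 17973·180 + 14336·619 = 1.6400389 × 10^7.
n_{Rural} = 1393·24805·173 / (1.6400389 × 10^7) = 364.5.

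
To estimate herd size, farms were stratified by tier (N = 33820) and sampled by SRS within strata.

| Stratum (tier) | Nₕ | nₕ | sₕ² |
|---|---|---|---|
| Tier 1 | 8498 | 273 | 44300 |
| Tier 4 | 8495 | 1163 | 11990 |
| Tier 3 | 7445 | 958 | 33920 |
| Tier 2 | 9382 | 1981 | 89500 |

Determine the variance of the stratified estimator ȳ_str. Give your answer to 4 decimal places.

Var(ȳ_str) = Σₕ Wₕ²(1 − fₕ)sₕ²/nₕ with Wₕ = Nₕ/N, N = 33820.
Tier 1: Wₕ = 0.25127144; term = 0.25127144²·(1 − 0.03212521)·44300/273 = 9.9162281.
Tier 4: Wₕ = 0.25118273; term = 0.25118273²·(1 − 0.13690406)·11990/1163 = 0.56140736.
Tier 3: Wₕ = 0.22013601; term = 0.22013601²·(1 − 0.12867696)·33920/958 = 1.4950363.
Tier 2: Wₕ = 0.27740982; term = 0.27740982²·(1 − 0.21114901)·89500/1981 = 2.7426929.
Sum = 14.715365.

14.7154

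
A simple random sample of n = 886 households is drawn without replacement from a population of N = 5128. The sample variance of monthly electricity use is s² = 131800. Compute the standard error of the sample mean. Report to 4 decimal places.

11.0931

Under SRS without replacement, Var(ȳ) = (1 − f)·s²/n with f = n/N = 886/5128 = 0.17277691.
Var(ȳ) = (1 − 0.17277691)·131800/886 = 0.82722309·148.75847 = 123.05644.
SE(ȳ) = √(123.05644) = 11.0931.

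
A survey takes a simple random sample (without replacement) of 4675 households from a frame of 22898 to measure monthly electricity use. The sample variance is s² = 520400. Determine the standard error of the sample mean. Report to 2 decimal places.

9.41

Under SRS without replacement, Var(ȳ) = (1 − f)·s²/n with f = n/N = 4675/22898 = 0.20416630.
Var(ȳ) = (1 − 0.20416630)·520400/4675 = 0.79583370·111.31551 = 88.588632.
SE(ȳ) = √(88.588632) = 9.41.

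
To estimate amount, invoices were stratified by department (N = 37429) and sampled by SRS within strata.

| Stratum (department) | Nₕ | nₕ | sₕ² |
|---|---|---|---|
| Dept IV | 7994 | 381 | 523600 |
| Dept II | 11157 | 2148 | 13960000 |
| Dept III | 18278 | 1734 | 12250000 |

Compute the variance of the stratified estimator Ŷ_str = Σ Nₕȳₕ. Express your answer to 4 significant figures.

2.873 × 10^12

Var(Ŷ_str) = Σₕ Nₕ²(1 − fₕ)sₕ²/nₕ.
Dept IV: 7994²·(1 − 381/7994)·523600/381 = 8.3636266 × 10^10.
Dept II: 11157²·(1 − 2148/11157)·13960000/2148 = 6.532436 × 10^11.
Dept III: 18278²·(1 − 1734/18278)·12250000/1734 = 2.1362702 × 10^12.
Sum = 2.8731501 × 10^12.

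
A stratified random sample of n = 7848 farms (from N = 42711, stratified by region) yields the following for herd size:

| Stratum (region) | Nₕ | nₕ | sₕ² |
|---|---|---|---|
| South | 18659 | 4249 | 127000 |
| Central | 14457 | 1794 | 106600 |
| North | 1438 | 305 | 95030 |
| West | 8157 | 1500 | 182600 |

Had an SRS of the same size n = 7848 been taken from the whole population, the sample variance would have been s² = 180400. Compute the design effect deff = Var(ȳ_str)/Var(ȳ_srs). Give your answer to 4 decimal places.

0.7606

Var(ȳ_str) = Σ Wₕ²(1−fₕ)sₕ²/nₕ with Wₕ = Nₕ/42711:
  South: (18659/42711)²·(1−4249/18659)·127000/4249 = 4.4054457
  Central: (14457/42711)²·(1−1794/14457)·106600/1794 = 5.9630723
  North: (1438/42711)²·(1−305/1438)·95030/305 = 0.27827245
  West: (8157/42711)²·(1−1500/8157)·182600/1500 = 3.62359
  → Var(ȳ_str) = 14.27038.
Var(ȳ_srs) = (1 − 7848/42711)·180400/7848 = 18.763012.
deff = 14.27038 / 18.763012 = 0.7606.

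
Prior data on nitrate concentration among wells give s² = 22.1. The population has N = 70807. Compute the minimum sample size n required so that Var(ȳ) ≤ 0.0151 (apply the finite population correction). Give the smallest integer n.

Without fpc, n₀ = s²/D = 22.1/0.0151 = 1463.5762.
With fpc, (1 − n/N)·s²/n ≤ D requires n ≥ n₀/(1 + n₀/N) = 1463.5762/(1 + 1463.5762/70807) = 1433.9368.
Rounding up, n = 1434.

1434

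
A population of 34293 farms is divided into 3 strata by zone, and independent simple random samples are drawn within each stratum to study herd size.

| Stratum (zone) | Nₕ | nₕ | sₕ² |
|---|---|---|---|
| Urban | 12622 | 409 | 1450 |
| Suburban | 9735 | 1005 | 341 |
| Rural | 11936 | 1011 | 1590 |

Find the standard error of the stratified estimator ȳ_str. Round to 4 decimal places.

Var(ȳ_str) = Σₕ Wₕ²(1 − fₕ)sₕ²/nₕ with Wₕ = Nₕ/N, N = 34293.
Urban: Wₕ = 0.36806345; term = 0.36806345²·(1 − 0.03240374)·1450/409 = 0.46471241.
Suburban: Wₕ = 0.28387718; term = 0.28387718²·(1 − 0.10323575)·341/1005 = 0.0245204.
Rural: Wₕ = 0.34805937; term = 0.34805937²·(1 − 0.08470174)·1590/1011 = 0.17438747.
Sum = 0.66362028.
SE = √(0.66362028) = 0.8146.

0.8146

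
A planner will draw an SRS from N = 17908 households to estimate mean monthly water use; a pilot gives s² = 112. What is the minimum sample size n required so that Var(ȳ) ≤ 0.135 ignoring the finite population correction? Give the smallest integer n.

830

Without fpc, n₀ = s²/D = 112/0.135 = 829.6296.
Rounding up, n = 830.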